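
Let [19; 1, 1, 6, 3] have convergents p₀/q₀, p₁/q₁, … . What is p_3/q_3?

254/13

Using pₖ = aₖpₖ₋₁ + pₖ₋₂, qₖ = aₖqₖ₋₁ + qₖ₋₂ (with p₋₁=1, p₋₂=0, q₋₁=0, q₋₂=1):
  k=0: a=19, p=19, q=1
  k=1: a=1, p=20, q=1
  k=2: a=1, p=39, q=2
  k=3: a=6, p=254, q=13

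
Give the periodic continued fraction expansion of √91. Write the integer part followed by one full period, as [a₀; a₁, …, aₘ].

a₀ = ⌊√91⌋ = 9.
With m₀=0, d₀=1 and mₖ₊₁ = dₖaₖ − mₖ, dₖ₊₁ = (n − mₖ₊₁²)/dₖ, aₖ₊₁ = ⌊(a₀+mₖ₊₁)/dₖ₊₁⌋:
  k=1: m=9, d=10, a=1
  k=2: m=1, d=9, a=1
  k=3: m=8, d=3, a=5
  k=4: m=7, d=14, a=1
  k=5: m=7, d=3, a=5
  k=6: m=8, d=9, a=1
  k=7: m=1, d=10, a=1
  k=8: m=9, d=1, a=18
d=1 and a=2a₀=18 at k=8, so the next step gives (m, d) = (9, 10) again — its k=1 value — and the period has length 8.

[9; 1, 1, 5, 1, 5, 1, 1, 18]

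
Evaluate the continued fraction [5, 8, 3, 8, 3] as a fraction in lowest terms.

3323/649

Using pₖ = aₖpₖ₋₁ + pₖ₋₂ and qₖ = aₖqₖ₋₁ + qₖ₋₂:
  k=0: a=5, p=5, q=1
  k=1: a=8, p=41, q=8
  k=2: a=3, p=128, q=25
  k=3: a=8, p=1065, q=208
  k=4: a=3, p=3323, q=649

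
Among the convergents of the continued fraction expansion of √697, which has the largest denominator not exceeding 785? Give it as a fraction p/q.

13966/529

√697 = [26; 2, 2, 52, …] (period length 3).
Convergents:
  p_0/q_0 = 26/1
  p_1/q_1 = 53/2
  p_2/q_2 = 132/5
  p_3/q_3 = 6917/262
  p_4/q_4 = 13966/529
  p_5/q_5 = 34849/1320
q_4 = 529 ≤ 785 < 1320 = q_5, so the answer is 13966/529.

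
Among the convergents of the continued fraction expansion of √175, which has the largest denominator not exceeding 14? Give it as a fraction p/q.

172/13

√175 = [13; 4, 2, 1, 2, 4, 26, …] (period length 6).
Convergents:
  p_0/q_0 = 13/1
  p_1/q_1 = 53/4
  p_2/q_2 = 119/9
  p_3/q_3 = 172/13
  p_4/q_4 = 463/35
q_3 = 13 ≤ 14 < 35 = q_4, so the answer is 172/13.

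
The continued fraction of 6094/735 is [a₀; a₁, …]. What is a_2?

2

6094 = 8·735 + 214   →  a_0 = 8
735 = 3·214 + 93   →  a_1 = 3
214 = 2·93 + 28   →  a_2 = 2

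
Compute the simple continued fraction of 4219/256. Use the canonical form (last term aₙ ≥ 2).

[16; 2, 12, 3, 3]

4219 = 16*256 + 123
256 = 2*123 + 10
123 = 12*10 + 3
10 = 3*3 + 1
3 = 3*1 + 0  (stop)
So 4219/256 = [16; 2, 12, 3, 3].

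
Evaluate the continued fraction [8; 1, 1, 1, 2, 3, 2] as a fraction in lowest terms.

535/62

Fold from the inside: start with 2/1.
  3 + 1/2 = 7/2
  2 + 2/7 = 16/7
  1 + 7/16 = 23/16
  1 + 16/23 = 39/23
  1 + 23/39 = 62/39
  8 + 39/62 = 535/62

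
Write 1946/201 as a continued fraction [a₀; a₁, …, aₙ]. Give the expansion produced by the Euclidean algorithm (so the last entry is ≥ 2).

1946 = 9·201 + 137
201 = 1·137 + 64
137 = 2·64 + 9
64 = 7·9 + 1
9 = 9·1 + 0  (stop)
So 1946/201 = [9; 1, 2, 7, 9].

[9; 1, 2, 7, 9]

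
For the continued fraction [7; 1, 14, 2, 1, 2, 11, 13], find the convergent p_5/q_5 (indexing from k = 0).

Using pₖ = aₖpₖ₋₁ + pₖ₋₂, qₖ = aₖqₖ₋₁ + qₖ₋₂ (with p₋₁=1, p₋₂=0, q₋₁=0, q₋₂=1):
  k=0: a=7, p=7, q=1
  k=1: a=1, p=8, q=1
  k=2: a=14, p=119, q=15
  k=3: a=2, p=246, q=31
  k=4: a=1, p=365, q=46
  k=5: a=2, p=976, q=123

976/123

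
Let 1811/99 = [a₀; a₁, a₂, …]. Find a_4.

2

1811 = 18·99 + 29   →  a_0 = 18
99 = 3·29 + 12   →  a_1 = 3
29 = 2·12 + 5   →  a_2 = 2
12 = 2·5 + 2   →  a_3 = 2
5 = 2·2 + 1   →  a_4 = 2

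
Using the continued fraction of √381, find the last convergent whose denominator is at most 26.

488/25

√381 = [19; 1, 1, 12, 1, 1, 38, …] (period length 6).
Convergents:
  p_0/q_0 = 19/1
  p_1/q_1 = 20/1
  p_2/q_2 = 39/2
  p_3/q_3 = 488/25
  p_4/q_4 = 527/27
q_3 = 25 ≤ 26 < 27 = q_4, so the answer is 488/25.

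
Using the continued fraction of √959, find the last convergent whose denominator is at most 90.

960/31

√959 = [30; 1, 29, 1, 60, …] (period length 4).
Convergents:
  p_0/q_0 = 30/1
  p_1/q_1 = 31/1
  p_2/q_2 = 929/30
  p_3/q_3 = 960/31
  p_4/q_4 = 58529/1890
q_3 = 31 ≤ 90 < 1890 = q_4, so the answer is 960/31.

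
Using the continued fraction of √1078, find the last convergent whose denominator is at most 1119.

12969/395

√1078 = [32; 1, 4, 1, 64, …] (period length 4).
Convergents:
  p_0/q_0 = 32/1
  p_1/q_1 = 33/1
  p_2/q_2 = 164/5
  p_3/q_3 = 197/6
  p_4/q_4 = 12772/389
  p_5/q_5 = 12969/395
  p_6/q_6 = 64648/1969
q_5 = 395 ≤ 1119 < 1969 = q_6, so the answer is 12969/395.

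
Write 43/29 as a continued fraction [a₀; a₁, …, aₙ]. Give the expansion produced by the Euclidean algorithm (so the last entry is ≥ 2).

43 = 1*29 + 14
29 = 2*14 + 1
14 = 14*1 + 0  (stop)
So 43/29 = [1; 2, 14].

[1; 2, 14]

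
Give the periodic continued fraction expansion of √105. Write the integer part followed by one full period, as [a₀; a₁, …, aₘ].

a₀ = ⌊√105⌋ = 10.
With m₀=0, d₀=1 and mₖ₊₁ = dₖaₖ − mₖ, dₖ₊₁ = (n − mₖ₊₁²)/dₖ, aₖ₊₁ = ⌊(a₀+mₖ₊₁)/dₖ₊₁⌋:
  k=1: m=10, d=5, a=4
  k=2: m=10, d=1, a=20
d=1 and a=2a₀=20 at k=2, so the next step gives (m, d) = (10, 5) again — its k=1 value — and the period has length 2.

[10; 4, 20]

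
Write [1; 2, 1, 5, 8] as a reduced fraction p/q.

Fold from the inside: start with 8/1.
  5 + 1/8 = 41/8
  1 + 8/41 = 49/41
  2 + 41/49 = 139/49
  1 + 49/139 = 188/139

188/139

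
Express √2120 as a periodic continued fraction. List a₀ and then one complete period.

[46; 23, 92]

a₀ = ⌊√2120⌋ = 46.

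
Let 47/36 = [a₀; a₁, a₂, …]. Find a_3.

1

47 = 1·36 + 11   →  a_0 = 1
36 = 3·11 + 3   →  a_1 = 3
11 = 3·3 + 2   →  a_2 = 3
3 = 1·2 + 1   →  a_3 = 1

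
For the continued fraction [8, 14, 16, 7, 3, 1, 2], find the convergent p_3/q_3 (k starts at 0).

12825/1589

Using pₖ = aₖpₖ₋₁ + pₖ₋₂, qₖ = aₖqₖ₋₁ + qₖ₋₂ (with p₋₁=1, p₋₂=0, q₋₁=0, q₋₂=1):
  k=0: a=8, p=8, q=1
  k=1: a=14, p=113, q=14
  k=2: a=16, p=1816, q=225
  k=3: a=7, p=12825, q=1589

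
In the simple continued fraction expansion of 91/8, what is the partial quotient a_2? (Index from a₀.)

1

91 = 11·8 + 3   →  a_0 = 11
8 = 2·3 + 2   →  a_1 = 2
3 = 1·2 + 1   →  a_2 = 1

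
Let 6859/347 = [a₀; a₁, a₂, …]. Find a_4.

6859 = 19·347 + 266   →  a_0 = 19
347 = 1·266 + 81   →  a_1 = 1
266 = 3·81 + 23   →  a_2 = 3
81 = 3·23 + 12   →  a_3 = 3
23 = 1·12 + 11   →  a_4 = 1

1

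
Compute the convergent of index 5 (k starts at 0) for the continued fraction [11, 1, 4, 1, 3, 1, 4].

343/29

Using pₖ = aₖpₖ₋₁ + pₖ₋₂, qₖ = aₖqₖ₋₁ + qₖ₋₂ (with p₋₁=1, p₋₂=0, q₋₁=0, q₋₂=1):
  k=0: a=11, p=11, q=1
  k=1: a=1, p=12, q=1
  k=2: a=4, p=59, q=5
  k=3: a=1, p=71, q=6
  k=4: a=3, p=272, q=23
  k=5: a=1, p=343, q=29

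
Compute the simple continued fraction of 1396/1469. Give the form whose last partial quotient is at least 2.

1396 = 0×1469 + 1396
1469 = 1×1396 + 73
1396 = 19×73 + 9
73 = 8×9 + 1
9 = 9×1 + 0  (stop)
So 1396/1469 = [0; 1, 19, 8, 9].

[0; 1, 19, 8, 9]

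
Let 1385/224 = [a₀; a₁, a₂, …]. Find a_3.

1385 = 6·224 + 41   →  a_0 = 6
224 = 5·41 + 19   →  a_1 = 5
41 = 2·19 + 3   →  a_2 = 2
19 = 6·3 + 1   →  a_3 = 6

6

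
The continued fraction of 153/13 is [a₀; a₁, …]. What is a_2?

3

153 = 11·13 + 10   →  a_0 = 11
13 = 1·10 + 3   →  a_1 = 1
10 = 3·3 + 1   →  a_2 = 3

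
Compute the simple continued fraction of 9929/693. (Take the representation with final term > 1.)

[14; 3, 18, 1, 11]

9929 = 14×693 + 227
693 = 3×227 + 12
227 = 18×12 + 11
12 = 1×11 + 1
11 = 11×1 + 0  (stop)
So 9929/693 = [14; 3, 18, 1, 11].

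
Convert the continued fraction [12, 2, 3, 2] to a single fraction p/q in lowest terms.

Using pₖ = aₖpₖ₋₁ + pₖ₋₂ and qₖ = aₖqₖ₋₁ + qₖ₋₂:
  k=0: a=12, p=12, q=1
  k=1: a=2, p=25, q=2
  k=2: a=3, p=87, q=7
  k=3: a=2, p=199, q=16

199/16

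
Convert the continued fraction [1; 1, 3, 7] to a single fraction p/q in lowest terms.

Using pₖ = aₖpₖ₋₁ + pₖ₋₂ and qₖ = aₖqₖ₋₁ + qₖ₋₂:
  k=0: a=1, p=1, q=1
  k=1: a=1, p=2, q=1
  k=2: a=3, p=7, q=4
  k=3: a=7, p=51, q=29

51/29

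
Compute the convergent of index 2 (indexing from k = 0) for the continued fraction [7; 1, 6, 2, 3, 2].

Using pₖ = aₖpₖ₋₁ + pₖ₋₂, qₖ = aₖqₖ₋₁ + qₖ₋₂ (with p₋₁=1, p₋₂=0, q₋₁=0, q₋₂=1):
  k=0: a=7, p=7, q=1
  k=1: a=1, p=8, q=1
  k=2: a=6, p=55, q=7

55/7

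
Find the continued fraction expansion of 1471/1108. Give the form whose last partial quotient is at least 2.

[1; 3, 19, 9, 2]

1471 = 1·1108 + 363
1108 = 3·363 + 19
363 = 19·19 + 2
19 = 9·2 + 1
2 = 2·1 + 0  (stop)
So 1471/1108 = [1; 3, 19, 9, 2].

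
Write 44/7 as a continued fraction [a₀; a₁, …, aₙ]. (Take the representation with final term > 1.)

44 = 6*7 + 2
7 = 3*2 + 1
2 = 2*1 + 0  (stop)
So 44/7 = [6; 3, 2].

[6; 3, 2]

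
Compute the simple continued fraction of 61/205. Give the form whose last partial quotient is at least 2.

61 = 0×205 + 61
205 = 3×61 + 22
61 = 2×22 + 17
22 = 1×17 + 5
17 = 3×5 + 2
5 = 2×2 + 1
2 = 2×1 + 0  (stop)
So 61/205 = [0; 3, 2, 1, 3, 2, 2].

[0; 3, 2, 1, 3, 2, 2]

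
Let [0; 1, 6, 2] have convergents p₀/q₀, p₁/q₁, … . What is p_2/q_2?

6/7

Using pₖ = aₖpₖ₋₁ + pₖ₋₂, qₖ = aₖqₖ₋₁ + qₖ₋₂ (with p₋₁=1, p₋₂=0, q₋₁=0, q₋₂=1):
  k=0: a=0, p=0, q=1
  k=1: a=1, p=1, q=1
  k=2: a=6, p=6, q=7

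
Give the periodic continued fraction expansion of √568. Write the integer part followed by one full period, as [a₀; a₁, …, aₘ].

a₀ = ⌊√568⌋ = 23.
With m₀=0, d₀=1 and mₖ₊₁ = dₖaₖ − mₖ, dₖ₊₁ = (n − mₖ₊₁²)/dₖ, aₖ₊₁ = ⌊(a₀+mₖ₊₁)/dₖ₊₁⌋:
  k=1: m=23, d=39, a=1
  k=2: m=16, d=8, a=4
  k=3: m=16, d=39, a=1
  k=4: m=23, d=1, a=46
d=1 and a=2a₀=46 at k=4, so the next step gives (m, d) = (23, 39) again — its k=1 value — and the period has length 4.

[23; 1, 4, 1, 46]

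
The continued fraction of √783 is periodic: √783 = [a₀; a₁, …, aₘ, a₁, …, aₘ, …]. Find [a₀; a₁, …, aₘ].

a₀ = ⌊√783⌋ = 27.
With m₀=0, d₀=1 and mₖ₊₁ = dₖaₖ − mₖ, dₖ₊₁ = (n − mₖ₊₁²)/dₖ, aₖ₊₁ = ⌊(a₀+mₖ₊₁)/dₖ₊₁⌋:
  k=1: m=27, d=54, a=1
  k=2: m=27, d=1, a=54
d=1 and a=2a₀=54 at k=2, so the next step gives (m, d) = (27, 54) again — its k=1 value — and the period has length 2.

[27; 1, 54]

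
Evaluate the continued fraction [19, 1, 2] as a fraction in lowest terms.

59/3

Fold from the inside: start with 2/1.
  1 + 1/2 = 3/2
  19 + 2/3 = 59/3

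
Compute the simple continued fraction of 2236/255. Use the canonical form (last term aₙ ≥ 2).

2236 = 8×255 + 196
255 = 1×196 + 59
196 = 3×59 + 19
59 = 3×19 + 2
19 = 9×2 + 1
2 = 2×1 + 0  (stop)
So 2236/255 = [8; 1, 3, 3, 9, 2].

[8; 1, 3, 3, 9, 2]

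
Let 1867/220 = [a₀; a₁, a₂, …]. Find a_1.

1867 = 8·220 + 107   →  a_0 = 8
220 = 2·107 + 6   →  a_1 = 2

2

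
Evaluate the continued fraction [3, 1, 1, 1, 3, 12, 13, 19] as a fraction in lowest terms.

122528/33689

Fold from the inside: start with 19/1.
  13 + 1/19 = 248/19
  12 + 19/248 = 2995/248
  3 + 248/2995 = 9233/2995
  1 + 2995/9233 = 12228/9233
  1 + 9233/12228 = 21461/12228
  1 + 12228/21461 = 33689/21461
  3 + 21461/33689 = 122528/33689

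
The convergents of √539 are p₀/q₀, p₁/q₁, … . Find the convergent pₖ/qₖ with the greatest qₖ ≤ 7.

116/5

√539 = [23; 4, 1, 1, 1, 1, 1, 4, 46, …] (period length 8).
Convergents:
  p_0/q_0 = 23/1
  p_1/q_1 = 93/4
  p_2/q_2 = 116/5
  p_3/q_3 = 209/9
q_2 = 5 ≤ 7 < 9 = q_3, so the answer is 116/5.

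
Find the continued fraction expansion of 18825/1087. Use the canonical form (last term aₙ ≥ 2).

18825 = 17×1087 + 346
1087 = 3×346 + 49
346 = 7×49 + 3
49 = 16×3 + 1
3 = 3×1 + 0  (stop)
So 18825/1087 = [17; 3, 7, 16, 3].

[17; 3, 7, 16, 3]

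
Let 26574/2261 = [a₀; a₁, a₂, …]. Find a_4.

26574 = 11·2261 + 1703   →  a_0 = 11
2261 = 1·1703 + 558   →  a_1 = 1
1703 = 3·558 + 29   →  a_2 = 3
558 = 19·29 + 7   →  a_3 = 19
29 = 4·7 + 1   →  a_4 = 4

4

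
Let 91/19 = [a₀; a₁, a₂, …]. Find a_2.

91 = 4·19 + 15   →  a_0 = 4
19 = 1·15 + 4   →  a_1 = 1
15 = 3·4 + 3   →  a_2 = 3

3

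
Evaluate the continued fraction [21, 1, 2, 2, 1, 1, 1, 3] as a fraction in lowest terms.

Fold from the inside: start with 3/1.
  1 + 1/3 = 4/3
  1 + 3/4 = 7/4
  1 + 4/7 = 11/7
  2 + 7/11 = 29/11
  2 + 11/29 = 69/29
  1 + 29/69 = 98/69
  21 + 69/98 = 2127/98

2127/98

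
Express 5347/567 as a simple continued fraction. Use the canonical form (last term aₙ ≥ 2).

5347 = 9*567 + 244
567 = 2*244 + 79
244 = 3*79 + 7
79 = 11*7 + 2
7 = 3*2 + 1
2 = 2*1 + 0  (stop)
So 5347/567 = [9; 2, 3, 11, 3, 2].

[9; 2, 3, 11, 3, 2]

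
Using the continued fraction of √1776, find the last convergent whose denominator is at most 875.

24822/589

√1776 = [42; 7, 84, …] (period length 2).
Convergents:
  p_0/q_0 = 42/1
  p_1/q_1 = 295/7
  p_2/q_2 = 24822/589
  p_3/q_3 = 174049/4130
q_2 = 589 ≤ 875 < 4130 = q_3, so the answer is 24822/589.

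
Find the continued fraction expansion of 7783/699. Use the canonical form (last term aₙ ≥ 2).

7783 = 11×699 + 94
699 = 7×94 + 41
94 = 2×41 + 12
41 = 3×12 + 5
12 = 2×5 + 2
5 = 2×2 + 1
2 = 2×1 + 0  (stop)
So 7783/699 = [11; 7, 2, 3, 2, 2, 2].

[11; 7, 2, 3, 2, 2, 2]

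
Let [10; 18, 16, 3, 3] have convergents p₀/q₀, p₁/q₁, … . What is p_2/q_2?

Using pₖ = aₖpₖ₋₁ + pₖ₋₂, qₖ = aₖqₖ₋₁ + qₖ₋₂ (with p₋₁=1, p₋₂=0, q₋₁=0, q₋₂=1):
  k=0: a=10, p=10, q=1
  k=1: a=18, p=181, q=18
  k=2: a=16, p=2906, q=289

2906/289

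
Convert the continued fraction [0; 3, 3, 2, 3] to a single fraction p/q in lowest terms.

Fold from the inside: start with 3/1.
  2 + 1/3 = 7/3
  3 + 3/7 = 24/7
  3 + 7/24 = 79/24
  0 + 24/79 = 24/79

24/79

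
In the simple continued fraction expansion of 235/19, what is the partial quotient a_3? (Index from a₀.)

2

235 = 12·19 + 7   →  a_0 = 12
19 = 2·7 + 5   →  a_1 = 2
7 = 1·5 + 2   →  a_2 = 1
5 = 2·2 + 1   →  a_3 = 2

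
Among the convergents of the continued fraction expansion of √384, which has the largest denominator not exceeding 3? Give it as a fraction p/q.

√384 = [19; 1, 1, 2, 9, 2, 1, 1, 38, …] (period length 8).
Convergents:
  p_0/q_0 = 19/1
  p_1/q_1 = 20/1
  p_2/q_2 = 39/2
  p_3/q_3 = 98/5
q_2 = 2 ≤ 3 < 5 = q_3, so the answer is 39/2.

39/2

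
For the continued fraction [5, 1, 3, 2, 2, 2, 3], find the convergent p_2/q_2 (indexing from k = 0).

23/4

Using pₖ = aₖpₖ₋₁ + pₖ₋₂, qₖ = aₖqₖ₋₁ + qₖ₋₂ (with p₋₁=1, p₋₂=0, q₋₁=0, q₋₂=1):
  k=0: a=5, p=5, q=1
  k=1: a=1, p=6, q=1
  k=2: a=3, p=23, q=4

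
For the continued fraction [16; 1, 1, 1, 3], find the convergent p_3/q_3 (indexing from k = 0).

50/3

Using pₖ = aₖpₖ₋₁ + pₖ₋₂, qₖ = aₖqₖ₋₁ + qₖ₋₂ (with p₋₁=1, p₋₂=0, q₋₁=0, q₋₂=1):
  k=0: a=16, p=16, q=1
  k=1: a=1, p=17, q=1
  k=2: a=1, p=33, q=2
  k=3: a=1, p=50, q=3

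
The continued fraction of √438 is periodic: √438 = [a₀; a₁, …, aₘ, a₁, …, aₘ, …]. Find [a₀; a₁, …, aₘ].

[20; 1, 12, 1, 40]

a₀ = ⌊√438⌋ = 20.
With m₀=0, d₀=1 and mₖ₊₁ = dₖaₖ − mₖ, dₖ₊₁ = (n − mₖ₊₁²)/dₖ, aₖ₊₁ = ⌊(a₀+mₖ₊₁)/dₖ₊₁⌋:
  k=1: m=20, d=38, a=1
  k=2: m=18, d=3, a=12
  k=3: m=18, d=38, a=1
  k=4: m=20, d=1, a=40
d=1 and a=2a₀=40 at k=4, so the next step gives (m, d) = (20, 38) again — its k=1 value — and the period has length 4.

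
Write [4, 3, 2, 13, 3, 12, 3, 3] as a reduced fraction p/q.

156427/36487

Using pₖ = aₖpₖ₋₁ + pₖ₋₂ and qₖ = aₖqₖ₋₁ + qₖ₋₂:
  k=0: a=4, p=4, q=1
  k=1: a=3, p=13, q=3
  k=2: a=2, p=30, q=7
  k=3: a=13, p=403, q=94
  k=4: a=3, p=1239, q=289
  k=5: a=12, p=15271, q=3562
  k=6: a=3, p=47052, q=10975
  k=7: a=3, p=156427, q=36487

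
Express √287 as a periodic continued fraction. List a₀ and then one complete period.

[16; 1, 15, 1, 32]

a₀ = ⌊√287⌋ = 16.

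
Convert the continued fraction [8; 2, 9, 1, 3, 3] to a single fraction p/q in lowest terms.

2263/267

Fold from the inside: start with 3/1.
  3 + 1/3 = 10/3
  1 + 3/10 = 13/10
  9 + 10/13 = 127/13
  2 + 13/127 = 267/127
  8 + 127/267 = 2263/267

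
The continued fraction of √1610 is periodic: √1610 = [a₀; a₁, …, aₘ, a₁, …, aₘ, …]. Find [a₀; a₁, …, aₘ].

a₀ = ⌊√1610⌋ = 40.
With m₀=0, d₀=1 and mₖ₊₁ = dₖaₖ − mₖ, dₖ₊₁ = (n − mₖ₊₁²)/dₖ, aₖ₊₁ = ⌊(a₀+mₖ₊₁)/dₖ₊₁⌋:
  k=1: m=40, d=10, a=8
  k=2: m=40, d=1, a=80
d=1 and a=2a₀=80 at k=2, so the next step gives (m, d) = (40, 10) again — its k=1 value — and the period has length 2.

[40; 8, 80]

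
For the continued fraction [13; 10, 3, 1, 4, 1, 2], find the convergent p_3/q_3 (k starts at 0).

537/41

Using pₖ = aₖpₖ₋₁ + pₖ₋₂, qₖ = aₖqₖ₋₁ + qₖ₋₂ (with p₋₁=1, p₋₂=0, q₋₁=0, q₋₂=1):
  k=0: a=13, p=13, q=1
  k=1: a=10, p=131, q=10
  k=2: a=3, p=406, q=31
  k=3: a=1, p=537, q=41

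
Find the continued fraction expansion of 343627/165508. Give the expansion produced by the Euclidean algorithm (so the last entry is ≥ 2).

343627 = 2×165508 + 12611
165508 = 13×12611 + 1565
12611 = 8×1565 + 91
1565 = 17×91 + 18
91 = 5×18 + 1
18 = 18×1 + 0  (stop)
So 343627/165508 = [2; 13, 8, 17, 5, 18].

[2; 13, 8, 17, 5, 18]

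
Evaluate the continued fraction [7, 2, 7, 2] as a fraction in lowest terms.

Using pₖ = aₖpₖ₋₁ + pₖ₋₂ and qₖ = aₖqₖ₋₁ + qₖ₋₂:
  k=0: a=7, p=7, q=1
  k=1: a=2, p=15, q=2
  k=2: a=7, p=112, q=15
  k=3: a=2, p=239, q=32

239/32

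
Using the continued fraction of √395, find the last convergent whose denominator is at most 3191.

50561/2544

√395 = [19; 1, 6, 1, 38, …] (period length 4).
Convergents:
  p_0/q_0 = 19/1
  p_1/q_1 = 20/1
  p_2/q_2 = 139/7
  p_3/q_3 = 159/8
  p_4/q_4 = 6181/311
  p_5/q_5 = 6340/319
  p_6/q_6 = 44221/2225
  p_7/q_7 = 50561/2544
  p_8/q_8 = 1965539/98897
q_7 = 2544 ≤ 3191 < 98897 = q_8, so the answer is 50561/2544.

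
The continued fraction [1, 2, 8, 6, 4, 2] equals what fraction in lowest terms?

1427/970

Using pₖ = aₖpₖ₋₁ + pₖ₋₂ and qₖ = aₖqₖ₋₁ + qₖ₋₂:
  k=0: a=1, p=1, q=1
  k=1: a=2, p=3, q=2
  k=2: a=8, p=25, q=17
  k=3: a=6, p=153, q=104
  k=4: a=4, p=637, q=433
  k=5: a=2, p=1427, q=970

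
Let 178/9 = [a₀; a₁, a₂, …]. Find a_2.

3

178 = 19·9 + 7   →  a_0 = 19
9 = 1·7 + 2   →  a_1 = 1
7 = 3·2 + 1   →  a_2 = 3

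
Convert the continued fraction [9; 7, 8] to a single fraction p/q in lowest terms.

Fold from the inside: start with 8/1.
  7 + 1/8 = 57/8
  9 + 8/57 = 521/57

521/57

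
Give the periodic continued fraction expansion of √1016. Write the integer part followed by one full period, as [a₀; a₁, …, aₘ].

a₀ = ⌊√1016⌋ = 31.

[31; 1, 6, 1, 62]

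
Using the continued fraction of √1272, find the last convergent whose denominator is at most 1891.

22897/642

√1272 = [35; 1, 1, 1, 70, …] (period length 4).
Convergents:
  p_0/q_0 = 35/1
  p_1/q_1 = 36/1
  p_2/q_2 = 71/2
  p_3/q_3 = 107/3
  p_4/q_4 = 7561/212
  p_5/q_5 = 7668/215
  p_6/q_6 = 15229/427
  p_7/q_7 = 22897/642
  p_8/q_8 = 1618019/45367
q_7 = 642 ≤ 1891 < 45367 = q_8, so the answer is 22897/642.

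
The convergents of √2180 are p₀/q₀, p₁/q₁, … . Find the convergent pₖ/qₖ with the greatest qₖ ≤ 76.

√2180 = [46; 1, 2, 4, 2, 1, 92, …] (period length 6).
Convergents:
  p_0/q_0 = 46/1
  p_1/q_1 = 47/1
  p_2/q_2 = 140/3
  p_3/q_3 = 607/13
  p_4/q_4 = 1354/29
  p_5/q_5 = 1961/42
  p_6/q_6 = 181766/3893
q_5 = 42 ≤ 76 < 3893 = q_6, so the answer is 1961/42.

1961/42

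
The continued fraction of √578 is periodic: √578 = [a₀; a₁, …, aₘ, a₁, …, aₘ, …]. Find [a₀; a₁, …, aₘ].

[24; 24, 48]

a₀ = ⌊√578⌋ = 24.
With m₀=0, d₀=1 and mₖ₊₁ = dₖaₖ − mₖ, dₖ₊₁ = (n − mₖ₊₁²)/dₖ, aₖ₊₁ = ⌊(a₀+mₖ₊₁)/dₖ₊₁⌋:
  k=1: m=24, d=2, a=24
  k=2: m=24, d=1, a=48
d=1 and a=2a₀=48 at k=2, so the next step gives (m, d) = (24, 2) again — its k=1 value — and the period has length 2.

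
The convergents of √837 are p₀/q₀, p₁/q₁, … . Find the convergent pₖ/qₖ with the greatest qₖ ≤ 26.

405/14

√837 = [28; 1, 13, 2, 13, 1, 56, …] (period length 6).
Convergents:
  p_0/q_0 = 28/1
  p_1/q_1 = 29/1
  p_2/q_2 = 405/14
  p_3/q_3 = 839/29
q_2 = 14 ≤ 26 < 29 = q_3, so the answer is 405/14.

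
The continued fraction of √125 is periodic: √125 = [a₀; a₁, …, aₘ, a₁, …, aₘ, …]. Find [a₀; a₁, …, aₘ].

[11; 5, 1, 1, 5, 22]

a₀ = ⌊√125⌋ = 11.
With m₀=0, d₀=1 and mₖ₊₁ = dₖaₖ − mₖ, dₖ₊₁ = (n − mₖ₊₁²)/dₖ, aₖ₊₁ = ⌊(a₀+mₖ₊₁)/dₖ₊₁⌋:
  k=1: m=11, d=4, a=5
  k=2: m=9, d=11, a=1
  k=3: m=2, d=11, a=1
  k=4: m=9, d=4, a=5
  k=5: m=11, d=1, a=22
d=1 and a=2a₀=22 at k=5, so the next step gives (m, d) = (11, 4) again — its k=1 value — and the period has length 5.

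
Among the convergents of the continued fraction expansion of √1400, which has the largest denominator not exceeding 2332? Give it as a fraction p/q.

√1400 = [37; 2, 2, 2, 74, …] (period length 4).
Convergents:
  p_0/q_0 = 37/1
  p_1/q_1 = 75/2
  p_2/q_2 = 187/5
  p_3/q_3 = 449/12
  p_4/q_4 = 33413/893
  p_5/q_5 = 67275/1798
  p_6/q_6 = 167963/4489
q_5 = 1798 ≤ 2332 < 4489 = q_6, so the answer is 67275/1798.

67275/1798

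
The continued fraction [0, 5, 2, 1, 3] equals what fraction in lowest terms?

11/59

Using pₖ = aₖpₖ₋₁ + pₖ₋₂ and qₖ = aₖqₖ₋₁ + qₖ₋₂:
  k=0: a=0, p=0, q=1
  k=1: a=5, p=1, q=5
  k=2: a=2, p=2, q=11
  k=3: a=1, p=3, q=16
  k=4: a=3, p=11, q=59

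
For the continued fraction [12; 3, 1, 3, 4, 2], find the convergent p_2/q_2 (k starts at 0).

Using pₖ = aₖpₖ₋₁ + pₖ₋₂, qₖ = aₖqₖ₋₁ + qₖ₋₂ (with p₋₁=1, p₋₂=0, q₋₁=0, q₋₂=1):
  k=0: a=12, p=12, q=1
  k=1: a=3, p=37, q=3
  k=2: a=1, p=49, q=4

49/4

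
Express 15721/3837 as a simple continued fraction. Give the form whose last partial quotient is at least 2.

[4; 10, 3, 2, 17, 3]

15721 = 4*3837 + 373
3837 = 10*373 + 107
373 = 3*107 + 52
107 = 2*52 + 3
52 = 17*3 + 1
3 = 3*1 + 0  (stop)
So 15721/3837 = [4; 10, 3, 2, 17, 3].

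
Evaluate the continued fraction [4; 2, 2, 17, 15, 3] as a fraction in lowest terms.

17684/4017

Fold from the inside: start with 3/1.
  15 + 1/3 = 46/3
  17 + 3/46 = 785/46
  2 + 46/785 = 1616/785
  2 + 785/1616 = 4017/1616
  4 + 1616/4017 = 17684/4017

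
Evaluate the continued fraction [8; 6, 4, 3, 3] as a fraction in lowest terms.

Fold from the inside: start with 3/1.
  3 + 1/3 = 10/3
  4 + 3/10 = 43/10
  6 + 10/43 = 268/43
  8 + 43/268 = 2187/268

2187/268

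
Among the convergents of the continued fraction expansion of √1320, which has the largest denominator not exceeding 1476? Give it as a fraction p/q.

√1320 = [36; 3, 72, …] (period length 2).
Convergents:
  p_0/q_0 = 36/1
  p_1/q_1 = 109/3
  p_2/q_2 = 7884/217
  p_3/q_3 = 23761/654
  p_4/q_4 = 1718676/47305
q_3 = 654 ≤ 1476 < 47305 = q_4, so the answer is 23761/654.

23761/654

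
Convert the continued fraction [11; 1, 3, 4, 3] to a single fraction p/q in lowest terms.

Fold from the inside: start with 3/1.
  4 + 1/3 = 13/3
  3 + 3/13 = 42/13
  1 + 13/42 = 55/42
  11 + 42/55 = 647/55

647/55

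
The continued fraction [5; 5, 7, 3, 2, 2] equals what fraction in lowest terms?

Fold from the inside: start with 2/1.
  2 + 1/2 = 5/2
  3 + 2/5 = 17/5
  7 + 5/17 = 124/17
  5 + 17/124 = 637/124
  5 + 124/637 = 3309/637

3309/637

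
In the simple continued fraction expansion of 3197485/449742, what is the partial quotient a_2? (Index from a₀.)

8

3197485 = 7·449742 + 49291   →  a_0 = 7
449742 = 9·49291 + 6123   →  a_1 = 9
49291 = 8·6123 + 307   →  a_2 = 8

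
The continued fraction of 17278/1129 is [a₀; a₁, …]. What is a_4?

17278 = 15·1129 + 343   →  a_0 = 15
1129 = 3·343 + 100   →  a_1 = 3
343 = 3·100 + 43   →  a_2 = 3
100 = 2·43 + 14   →  a_3 = 2
43 = 3·14 + 1   →  a_4 = 3

3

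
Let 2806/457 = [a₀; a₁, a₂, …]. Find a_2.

2806 = 6·457 + 64   →  a_0 = 6
457 = 7·64 + 9   →  a_1 = 7
64 = 7·9 + 1   →  a_2 = 7

7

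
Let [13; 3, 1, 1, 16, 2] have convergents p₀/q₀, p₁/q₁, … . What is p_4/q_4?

1541/116

Using pₖ = aₖpₖ₋₁ + pₖ₋₂, qₖ = aₖqₖ₋₁ + qₖ₋₂ (with p₋₁=1, p₋₂=0, q₋₁=0, q₋₂=1):
  k=0: a=13, p=13, q=1
  k=1: a=3, p=40, q=3
  k=2: a=1, p=53, q=4
  k=3: a=1, p=93, q=7
  k=4: a=16, p=1541, q=116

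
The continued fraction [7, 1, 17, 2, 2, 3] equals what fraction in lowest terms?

Fold from the inside: start with 3/1.
  2 + 1/3 = 7/3
  2 + 3/7 = 17/7
  17 + 7/17 = 296/17
  1 + 17/296 = 313/296
  7 + 296/313 = 2487/313

2487/313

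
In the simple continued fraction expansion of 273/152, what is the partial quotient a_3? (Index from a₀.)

273 = 1·152 + 121   →  a_0 = 1
152 = 1·121 + 31   →  a_1 = 1
121 = 3·31 + 28   →  a_2 = 3
31 = 1·28 + 3   →  a_3 = 1

1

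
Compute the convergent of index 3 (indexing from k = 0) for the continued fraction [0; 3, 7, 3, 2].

22/69

Using pₖ = aₖpₖ₋₁ + pₖ₋₂, qₖ = aₖqₖ₋₁ + qₖ₋₂ (with p₋₁=1, p₋₂=0, q₋₁=0, q₋₂=1):
  k=0: a=0, p=0, q=1
  k=1: a=3, p=1, q=3
  k=2: a=7, p=7, q=22
  k=3: a=3, p=22, q=69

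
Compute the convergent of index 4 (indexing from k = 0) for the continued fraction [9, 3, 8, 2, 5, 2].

2703/290

Using pₖ = aₖpₖ₋₁ + pₖ₋₂, qₖ = aₖqₖ₋₁ + qₖ₋₂ (with p₋₁=1, p₋₂=0, q₋₁=0, q₋₂=1):
  k=0: a=9, p=9, q=1
  k=1: a=3, p=28, q=3
  k=2: a=8, p=233, q=25
  k=3: a=2, p=494, q=53
  k=4: a=5, p=2703, q=290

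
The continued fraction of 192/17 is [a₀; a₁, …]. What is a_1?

3

192 = 11·17 + 5   →  a_0 = 11
17 = 3·5 + 2   →  a_1 = 3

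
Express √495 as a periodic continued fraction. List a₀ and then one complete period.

a₀ = ⌊√495⌋ = 22.
With m₀=0, d₀=1 and mₖ₊₁ = dₖaₖ − mₖ, dₖ₊₁ = (n − mₖ₊₁²)/dₖ, aₖ₊₁ = ⌊(a₀+mₖ₊₁)/dₖ₊₁⌋:
  k=1: m=22, d=11, a=4
  k=2: m=22, d=1, a=44
d=1 and a=2a₀=44 at k=2, so the next step gives (m, d) = (22, 11) again — its k=1 value — and the period has length 2.

[22; 4, 44]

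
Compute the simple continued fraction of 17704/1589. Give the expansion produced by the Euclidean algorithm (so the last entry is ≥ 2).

17704 = 11·1589 + 225
1589 = 7·225 + 14
225 = 16·14 + 1
14 = 14·1 + 0  (stop)
So 17704/1589 = [11; 7, 16, 14].

[11; 7, 16, 14]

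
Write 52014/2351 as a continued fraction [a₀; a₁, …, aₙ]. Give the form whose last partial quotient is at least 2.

[22; 8, 19, 2, 7]

52014 = 22*2351 + 292
2351 = 8*292 + 15
292 = 19*15 + 7
15 = 2*7 + 1
7 = 7*1 + 0  (stop)
So 52014/2351 = [22; 8, 19, 2, 7].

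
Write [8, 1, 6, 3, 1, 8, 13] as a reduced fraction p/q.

Fold from the inside: start with 13/1.
  8 + 1/13 = 105/13
  1 + 13/105 = 118/105
  3 + 105/118 = 459/118
  6 + 118/459 = 2872/459
  1 + 459/2872 = 3331/2872
  8 + 2872/3331 = 29520/3331

29520/3331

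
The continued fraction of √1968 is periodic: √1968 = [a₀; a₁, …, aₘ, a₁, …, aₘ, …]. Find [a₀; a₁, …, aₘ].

[44; 2, 1, 3, 5, 3, 1, 2, 88]

a₀ = ⌊√1968⌋ = 44.
With m₀=0, d₀=1 and mₖ₊₁ = dₖaₖ − mₖ, dₖ₊₁ = (n − mₖ₊₁²)/dₖ, aₖ₊₁ = ⌊(a₀+mₖ₊₁)/dₖ₊₁⌋:
  k=1: m=44, d=32, a=2
  k=2: m=20, d=49, a=1
  k=3: m=29, d=23, a=3
  k=4: m=40, d=16, a=5
  k=5: m=40, d=23, a=3
  k=6: m=29, d=49, a=1
  k=7: m=20, d=32, a=2
  k=8: m=44, d=1, a=88
d=1 and a=2a₀=88 at k=8, so the next step gives (m, d) = (44, 32) again — its k=1 value — and the period has length 8.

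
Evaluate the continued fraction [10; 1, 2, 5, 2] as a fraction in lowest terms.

374/35

Fold from the inside: start with 2/1.
  5 + 1/2 = 11/2
  2 + 2/11 = 24/11
  1 + 11/24 = 35/24
  10 + 24/35 = 374/35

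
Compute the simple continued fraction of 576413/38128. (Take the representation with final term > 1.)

576413 = 15×38128 + 4493
38128 = 8×4493 + 2184
4493 = 2×2184 + 125
2184 = 17×125 + 59
125 = 2×59 + 7
59 = 8×7 + 3
7 = 2×3 + 1
3 = 3×1 + 0  (stop)
So 576413/38128 = [15; 8, 2, 17, 2, 8, 2, 3].

[15; 8, 2, 17, 2, 8, 2, 3]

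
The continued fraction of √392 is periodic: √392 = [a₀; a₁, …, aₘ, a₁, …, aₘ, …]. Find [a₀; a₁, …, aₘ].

a₀ = ⌊√392⌋ = 19.

[19; 1, 3, 1, 38]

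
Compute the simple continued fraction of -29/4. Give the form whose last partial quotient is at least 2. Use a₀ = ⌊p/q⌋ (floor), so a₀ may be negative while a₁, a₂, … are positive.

[-8; 1, 3]

-29 = -8×4 + 3
4 = 1×3 + 1
3 = 3×1 + 0  (stop)
So -29/4 = [-8; 1, 3].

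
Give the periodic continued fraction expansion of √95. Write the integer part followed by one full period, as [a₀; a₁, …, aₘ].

a₀ = ⌊√95⌋ = 9.
With m₀=0, d₀=1 and mₖ₊₁ = dₖaₖ − mₖ, dₖ₊₁ = (n − mₖ₊₁²)/dₖ, aₖ₊₁ = ⌊(a₀+mₖ₊₁)/dₖ₊₁⌋:
  k=1: m=9, d=14, a=1
  k=2: m=5, d=5, a=2
  k=3: m=5, d=14, a=1
  k=4: m=9, d=1, a=18
d=1 and a=2a₀=18 at k=4, so the next step gives (m, d) = (9, 14) again — its k=1 value — and the period has length 4.

[9; 1, 2, 1, 18]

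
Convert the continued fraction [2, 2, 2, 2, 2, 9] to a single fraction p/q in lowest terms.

659/273

Fold from the inside: start with 9/1.
  2 + 1/9 = 19/9
  2 + 9/19 = 47/19
  2 + 19/47 = 113/47
  2 + 47/113 = 273/113
  2 + 113/273 = 659/273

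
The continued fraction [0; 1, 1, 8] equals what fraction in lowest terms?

Fold from the inside: start with 8/1.
  1 + 1/8 = 9/8
  1 + 8/9 = 17/9
  0 + 9/17 = 9/17

9/17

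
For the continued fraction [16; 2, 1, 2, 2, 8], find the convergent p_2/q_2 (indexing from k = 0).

Using pₖ = aₖpₖ₋₁ + pₖ₋₂, qₖ = aₖqₖ₋₁ + qₖ₋₂ (with p₋₁=1, p₋₂=0, q₋₁=0, q₋₂=1):
  k=0: a=16, p=16, q=1
  k=1: a=2, p=33, q=2
  k=2: a=1, p=49, q=3

49/3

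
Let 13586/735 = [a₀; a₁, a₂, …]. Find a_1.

13586 = 18·735 + 356   →  a_0 = 18
735 = 2·356 + 23   →  a_1 = 2

2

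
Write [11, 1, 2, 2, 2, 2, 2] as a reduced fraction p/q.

1159/99

Fold from the inside: start with 2/1.
  2 + 1/2 = 5/2
  2 + 2/5 = 12/5
  2 + 5/12 = 29/12
  2 + 12/29 = 70/29
  1 + 29/70 = 99/70
  11 + 70/99 = 1159/99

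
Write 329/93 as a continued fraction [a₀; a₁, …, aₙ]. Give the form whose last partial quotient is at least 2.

[3; 1, 1, 6, 7]

329 = 3*93 + 50
93 = 1*50 + 43
50 = 1*43 + 7
43 = 6*7 + 1
7 = 7*1 + 0  (stop)
So 329/93 = [3; 1, 1, 6, 7].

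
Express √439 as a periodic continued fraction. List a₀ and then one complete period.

[20; 1, 19, 1, 40]

a₀ = ⌊√439⌋ = 20.
With m₀=0, d₀=1 and mₖ₊₁ = dₖaₖ − mₖ, dₖ₊₁ = (n − mₖ₊₁²)/dₖ, aₖ₊₁ = ⌊(a₀+mₖ₊₁)/dₖ₊₁⌋:
  k=1: m=20, d=39, a=1
  k=2: m=19, d=2, a=19
  k=3: m=19, d=39, a=1
  k=4: m=20, d=1, a=40
d=1 and a=2a₀=40 at k=4, so the next step gives (m, d) = (20, 39) again — its k=1 value — and the period has length 4.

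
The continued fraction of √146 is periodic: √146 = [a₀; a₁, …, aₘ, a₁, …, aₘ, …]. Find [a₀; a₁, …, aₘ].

[12; 12, 24]

a₀ = ⌊√146⌋ = 12.
With m₀=0, d₀=1 and mₖ₊₁ = dₖaₖ − mₖ, dₖ₊₁ = (n − mₖ₊₁²)/dₖ, aₖ₊₁ = ⌊(a₀+mₖ₊₁)/dₖ₊₁⌋:
  k=1: m=12, d=2, a=12
  k=2: m=12, d=1, a=24
d=1 and a=2a₀=24 at k=2, so the next step gives (m, d) = (12, 2) again — its k=1 value — and the period has length 2.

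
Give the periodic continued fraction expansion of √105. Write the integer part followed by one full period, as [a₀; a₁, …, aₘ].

a₀ = ⌊√105⌋ = 10.
With m₀=0, d₀=1 and mₖ₊₁ = dₖaₖ − mₖ, dₖ₊₁ = (n − mₖ₊₁²)/dₖ, aₖ₊₁ = ⌊(a₀+mₖ₊₁)/dₖ₊₁⌋:
  k=1: m=10, d=5, a=4
  k=2: m=10, d=1, a=20
d=1 and a=2a₀=20 at k=2, so the next step gives (m, d) = (10, 5) again — its k=1 value — and the period has length 2.

[10; 4, 20]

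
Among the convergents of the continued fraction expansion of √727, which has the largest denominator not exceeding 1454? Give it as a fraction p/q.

√727 = [26; 1, 25, 1, 52, …] (period length 4).
Convergents:
  p_0/q_0 = 26/1
  p_1/q_1 = 27/1
  p_2/q_2 = 701/26
  p_3/q_3 = 728/27
  p_4/q_4 = 38557/1430
  p_5/q_5 = 39285/1457
q_4 = 1430 ≤ 1454 < 1457 = q_5, so the answer is 38557/1430.

38557/1430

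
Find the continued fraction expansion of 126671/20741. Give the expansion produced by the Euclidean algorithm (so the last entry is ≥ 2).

[6; 9, 3, 9, 3, 2, 1, 7]

126671 = 6*20741 + 2225
20741 = 9*2225 + 716
2225 = 3*716 + 77
716 = 9*77 + 23
77 = 3*23 + 8
23 = 2*8 + 7
8 = 1*7 + 1
7 = 7*1 + 0  (stop)
So 126671/20741 = [6; 9, 3, 9, 3, 2, 1, 7].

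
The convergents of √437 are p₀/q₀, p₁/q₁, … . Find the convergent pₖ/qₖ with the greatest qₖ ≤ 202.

4160/199

√437 = [20; 1, 9, 2, 9, 1, 40, …] (period length 6).
Convergents:
  p_0/q_0 = 20/1
  p_1/q_1 = 21/1
  p_2/q_2 = 209/10
  p_3/q_3 = 439/21
  p_4/q_4 = 4160/199
  p_5/q_5 = 4599/220
q_4 = 199 ≤ 202 < 220 = q_5, so the answer is 4160/199.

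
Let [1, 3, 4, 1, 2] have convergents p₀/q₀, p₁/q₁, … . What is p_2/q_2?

17/13

Using pₖ = aₖpₖ₋₁ + pₖ₋₂, qₖ = aₖqₖ₋₁ + qₖ₋₂ (with p₋₁=1, p₋₂=0, q₋₁=0, q₋₂=1):
  k=0: a=1, p=1, q=1
  k=1: a=3, p=4, q=3
  k=2: a=4, p=17, q=13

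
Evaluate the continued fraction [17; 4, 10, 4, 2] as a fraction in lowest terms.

Fold from the inside: start with 2/1.
  4 + 1/2 = 9/2
  10 + 2/9 = 92/9
  4 + 9/92 = 377/92
  17 + 92/377 = 6501/377

6501/377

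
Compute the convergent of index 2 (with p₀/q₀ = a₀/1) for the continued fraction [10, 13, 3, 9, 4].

403/40

Using pₖ = aₖpₖ₋₁ + pₖ₋₂, qₖ = aₖqₖ₋₁ + qₖ₋₂ (with p₋₁=1, p₋₂=0, q₋₁=0, q₋₂=1):
  k=0: a=10, p=10, q=1
  k=1: a=13, p=131, q=13
  k=2: a=3, p=403, q=40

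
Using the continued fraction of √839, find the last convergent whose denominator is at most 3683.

48691/1681

√839 = [28; 1, 27, 1, 56, …] (period length 4).
Convergents:
  p_0/q_0 = 28/1
  p_1/q_1 = 29/1
  p_2/q_2 = 811/28
  p_3/q_3 = 840/29
  p_4/q_4 = 47851/1652
  p_5/q_5 = 48691/1681
  p_6/q_6 = 1362508/47039
q_5 = 1681 ≤ 3683 < 47039 = q_6, so the answer is 48691/1681.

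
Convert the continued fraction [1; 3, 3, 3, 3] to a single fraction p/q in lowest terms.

Using pₖ = aₖpₖ₋₁ + pₖ₋₂ and qₖ = aₖqₖ₋₁ + qₖ₋₂:
  k=0: a=1, p=1, q=1
  k=1: a=3, p=4, q=3
  k=2: a=3, p=13, q=10
  k=3: a=3, p=43, q=33
  k=4: a=3, p=142, q=109

142/109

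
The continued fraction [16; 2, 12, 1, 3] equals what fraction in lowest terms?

1747/106

Using pₖ = aₖpₖ₋₁ + pₖ₋₂ and qₖ = aₖqₖ₋₁ + qₖ₋₂:
  k=0: a=16, p=16, q=1
  k=1: a=2, p=33, q=2
  k=2: a=12, p=412, q=25
  k=3: a=1, p=445, q=27
  k=4: a=3, p=1747, q=106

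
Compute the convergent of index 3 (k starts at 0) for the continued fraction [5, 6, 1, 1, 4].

Using pₖ = aₖpₖ₋₁ + pₖ₋₂, qₖ = aₖqₖ₋₁ + qₖ₋₂ (with p₋₁=1, p₋₂=0, q₋₁=0, q₋₂=1):
  k=0: a=5, p=5, q=1
  k=1: a=6, p=31, q=6
  k=2: a=1, p=36, q=7
  k=3: a=1, p=67, q=13

67/13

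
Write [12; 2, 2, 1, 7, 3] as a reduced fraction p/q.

2100/169

Using pₖ = aₖpₖ₋₁ + pₖ₋₂ and qₖ = aₖqₖ₋₁ + qₖ₋₂:
  k=0: a=12, p=12, q=1
  k=1: a=2, p=25, q=2
  k=2: a=2, p=62, q=5
  k=3: a=1, p=87, q=7
  k=4: a=7, p=671, q=54
  k=5: a=3, p=2100, q=169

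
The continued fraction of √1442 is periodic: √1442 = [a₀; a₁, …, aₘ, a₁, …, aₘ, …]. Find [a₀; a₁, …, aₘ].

[37; 1, 36, 1, 74]

a₀ = ⌊√1442⌋ = 37.
With m₀=0, d₀=1 and mₖ₊₁ = dₖaₖ − mₖ, dₖ₊₁ = (n − mₖ₊₁²)/dₖ, aₖ₊₁ = ⌊(a₀+mₖ₊₁)/dₖ₊₁⌋:
  k=1: m=37, d=73, a=1
  k=2: m=36, d=2, a=36
  k=3: m=36, d=73, a=1
  k=4: m=37, d=1, a=74
d=1 and a=2a₀=74 at k=4, so the next step gives (m, d) = (37, 73) again — its k=1 value — and the period has length 4.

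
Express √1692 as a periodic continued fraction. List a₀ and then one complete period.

a₀ = ⌊√1692⌋ = 41.
With m₀=0, d₀=1 and mₖ₊₁ = dₖaₖ − mₖ, dₖ₊₁ = (n − mₖ₊₁²)/dₖ, aₖ₊₁ = ⌊(a₀+mₖ₊₁)/dₖ₊₁⌋:
  k=1: m=41, d=11, a=7
  k=2: m=36, d=36, a=2
  k=3: m=36, d=11, a=7
  k=4: m=41, d=1, a=82
d=1 and a=2a₀=82 at k=4, so the next step gives (m, d) = (41, 11) again — its k=1 value — and the period has length 4.

[41; 7, 2, 7, 82]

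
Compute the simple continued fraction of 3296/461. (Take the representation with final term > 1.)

[7; 6, 1, 2, 7, 3]

3296 = 7*461 + 69
461 = 6*69 + 47
69 = 1*47 + 22
47 = 2*22 + 3
22 = 7*3 + 1
3 = 3*1 + 0  (stop)
So 3296/461 = [7; 6, 1, 2, 7, 3].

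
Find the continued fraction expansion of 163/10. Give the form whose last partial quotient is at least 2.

[16; 3, 3]

163 = 16*10 + 3
10 = 3*3 + 1
3 = 3*1 + 0  (stop)
So 163/10 = [16; 3, 3].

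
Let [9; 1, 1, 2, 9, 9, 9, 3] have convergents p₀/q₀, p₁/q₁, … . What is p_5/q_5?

Using pₖ = aₖpₖ₋₁ + pₖ₋₂, qₖ = aₖqₖ₋₁ + qₖ₋₂ (with p₋₁=1, p₋₂=0, q₋₁=0, q₋₂=1):
  k=0: a=9, p=9, q=1
  k=1: a=1, p=10, q=1
  k=2: a=1, p=19, q=2
  k=3: a=2, p=48, q=5
  k=4: a=9, p=451, q=47
  k=5: a=9, p=4107, q=428

4107/428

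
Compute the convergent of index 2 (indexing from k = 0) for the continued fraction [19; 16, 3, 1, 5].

934/49

Using pₖ = aₖpₖ₋₁ + pₖ₋₂, qₖ = aₖqₖ₋₁ + qₖ₋₂ (with p₋₁=1, p₋₂=0, q₋₁=0, q₋₂=1):
  k=0: a=19, p=19, q=1
  k=1: a=16, p=305, q=16
  k=2: a=3, p=934, q=49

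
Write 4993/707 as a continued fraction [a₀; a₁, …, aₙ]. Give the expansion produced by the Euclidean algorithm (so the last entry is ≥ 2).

[7; 16, 14, 1, 2]

4993 = 7*707 + 44
707 = 16*44 + 3
44 = 14*3 + 2
3 = 1*2 + 1
2 = 2*1 + 0  (stop)
So 4993/707 = [7; 16, 14, 1, 2].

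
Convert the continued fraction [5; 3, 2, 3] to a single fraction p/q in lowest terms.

127/24

Using pₖ = aₖpₖ₋₁ + pₖ₋₂ and qₖ = aₖqₖ₋₁ + qₖ₋₂:
  k=0: a=5, p=5, q=1
  k=1: a=3, p=16, q=3
  k=2: a=2, p=37, q=7
  k=3: a=3, p=127, q=24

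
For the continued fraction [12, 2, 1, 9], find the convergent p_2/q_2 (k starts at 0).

37/3

Using pₖ = aₖpₖ₋₁ + pₖ₋₂, qₖ = aₖqₖ₋₁ + qₖ₋₂ (with p₋₁=1, p₋₂=0, q₋₁=0, q₋₂=1):
  k=0: a=12, p=12, q=1
  k=1: a=2, p=25, q=2
  k=2: a=1, p=37, q=3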